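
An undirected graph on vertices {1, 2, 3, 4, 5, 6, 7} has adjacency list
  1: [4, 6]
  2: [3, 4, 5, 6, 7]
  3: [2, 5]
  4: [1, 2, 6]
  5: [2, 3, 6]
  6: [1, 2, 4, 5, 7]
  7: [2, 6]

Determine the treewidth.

A width-2 tree decomposition is:
Bags: B1 = {2, 4, 6}  B2 = {2, 5, 6}  B3 = {1, 4, 6}  B4 = {2, 6, 7}  B5 = {2, 3, 5}
Tree: B1–B2, B1–B3, B2–B4, B2–B5
Every bag has size at most 3, so the width is 3 − 1 = 2 and tw(G) ≤ 2. Conversely, {1, 4, 6} is a clique of size 3, and the vertices of any clique must share a bag in every tree decomposition; so some bag has ≥ 3 vertices and tw(G) ≥ 2. Therefore the treewidth is 2.

2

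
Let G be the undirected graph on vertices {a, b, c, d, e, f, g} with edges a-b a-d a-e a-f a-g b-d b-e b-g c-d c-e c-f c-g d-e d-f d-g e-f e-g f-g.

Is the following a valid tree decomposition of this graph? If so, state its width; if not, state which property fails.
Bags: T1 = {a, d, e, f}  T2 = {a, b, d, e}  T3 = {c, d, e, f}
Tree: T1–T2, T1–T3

No — vertex g appears in no bag.

A tree decomposition must satisfy three properties: every vertex lies in some bag; for every edge, both endpoints lie together in some bag; and for every vertex, the bags containing it form a connected subtree. Here vertex g appears in no bag, so the decomposition is invalid.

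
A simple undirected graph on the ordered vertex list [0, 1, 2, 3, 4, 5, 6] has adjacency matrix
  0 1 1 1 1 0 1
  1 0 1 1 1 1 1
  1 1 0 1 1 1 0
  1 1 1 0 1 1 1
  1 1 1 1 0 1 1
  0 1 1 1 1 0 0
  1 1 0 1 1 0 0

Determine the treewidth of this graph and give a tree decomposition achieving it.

Treewidth 4.
One optimal decomposition is:
Bags: B1 = {0, 1, 2, 3, 4}  B2 = {1, 2, 3, 4, 5}  B3 = {0, 1, 3, 4, 6}
Tree: B1–B2, B1–B3

Each bag holds 5 vertices, so the decomposition has width 4, which upper-bounds the treewidth. Conversely, {0, 1, 2, 3, 4} is a clique of size 5, and the vertices of any clique must share a bag in every tree decomposition; so some bag has ≥ 5 vertices and tw(G) ≥ 4. Combining the bounds, tw(G) = 4.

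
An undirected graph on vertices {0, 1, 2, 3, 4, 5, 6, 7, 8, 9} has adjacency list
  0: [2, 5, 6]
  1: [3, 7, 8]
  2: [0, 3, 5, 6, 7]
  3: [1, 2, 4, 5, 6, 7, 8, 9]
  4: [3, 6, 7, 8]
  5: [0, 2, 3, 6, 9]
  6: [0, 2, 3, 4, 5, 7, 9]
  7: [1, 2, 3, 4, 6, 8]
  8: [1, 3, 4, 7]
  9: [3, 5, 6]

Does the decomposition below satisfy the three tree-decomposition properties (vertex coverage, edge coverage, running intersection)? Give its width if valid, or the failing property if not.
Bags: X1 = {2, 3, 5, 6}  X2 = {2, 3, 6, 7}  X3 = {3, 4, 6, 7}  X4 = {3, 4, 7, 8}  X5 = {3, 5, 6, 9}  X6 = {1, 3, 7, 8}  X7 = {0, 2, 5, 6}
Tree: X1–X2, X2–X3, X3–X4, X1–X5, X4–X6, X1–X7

Vertex coverage: the bags together contain {0, 1, 2, 3, 4, 5, 6, 7, 8, 9}, the full vertex set. Edge coverage: each edge of G has both endpoints in at least one bag. Running intersection: for every vertex, the bags containing it form a connected subtree. All three properties hold, so this is a valid tree decomposition of width max|bag| − 1 = 3, and hence tw(G) ≤ 3.

Yes; width 3.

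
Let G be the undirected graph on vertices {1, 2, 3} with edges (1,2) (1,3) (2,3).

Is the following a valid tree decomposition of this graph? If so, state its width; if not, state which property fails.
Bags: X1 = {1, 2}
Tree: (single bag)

A tree decomposition must satisfy three properties: every vertex lies in some bag; for every edge, both endpoints lie together in some bag; and for every vertex, the bags containing it form a connected subtree. Here vertex 3 appears in no bag, so the decomposition is invalid.

No — vertex 3 appears in no bag.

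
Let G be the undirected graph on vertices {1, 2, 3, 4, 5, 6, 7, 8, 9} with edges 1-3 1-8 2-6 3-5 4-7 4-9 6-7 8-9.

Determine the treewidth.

1

A width-1 tree decomposition is:
Bags: B1 = {2, 6}  B2 = {6, 7}  B3 = {4, 7}  B4 = {4, 9}  B5 = {8, 9}  B6 = {1, 8}  B7 = {1, 3}  B8 = {3, 5}
Tree: B1–B2, B2–B3, B3–B4, B4–B5, B5–B6, B6–B7, B7–B8
The largest bag has 2 vertices, giving width 1; this decomposition certifies tw(G) ≤ 1. G has an edge, so its treewidth is at least 1. The upper and lower bounds meet at 1, so that is the treewidth.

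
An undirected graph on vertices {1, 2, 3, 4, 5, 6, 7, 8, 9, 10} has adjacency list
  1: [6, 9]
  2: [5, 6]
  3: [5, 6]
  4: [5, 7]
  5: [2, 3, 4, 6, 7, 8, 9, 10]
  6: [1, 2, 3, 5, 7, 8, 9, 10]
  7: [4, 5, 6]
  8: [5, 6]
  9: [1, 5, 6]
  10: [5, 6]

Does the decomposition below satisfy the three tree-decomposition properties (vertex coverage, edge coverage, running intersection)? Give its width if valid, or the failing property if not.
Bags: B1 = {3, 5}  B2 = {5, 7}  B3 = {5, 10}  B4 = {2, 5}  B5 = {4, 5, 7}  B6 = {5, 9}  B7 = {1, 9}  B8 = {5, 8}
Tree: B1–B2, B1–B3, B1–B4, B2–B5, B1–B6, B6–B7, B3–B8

No — vertex 6 appears in no bag.

A tree decomposition must satisfy three properties: every vertex lies in some bag; for every edge, both endpoints lie together in some bag; and for every vertex, the bags containing it form a connected subtree. Here vertex 6 appears in no bag, so the decomposition is invalid.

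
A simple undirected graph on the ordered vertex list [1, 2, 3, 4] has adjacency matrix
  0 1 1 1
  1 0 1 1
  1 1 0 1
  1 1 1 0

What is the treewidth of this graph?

A width-3 tree decomposition is:
Bags: B1 = {1, 2, 3, 4}
Tree: (single bag)
A single bag containing all 4 vertices is trivially a valid decomposition of width 3. Conversely, {1, 2, 3, 4} is a clique of size 4, and the vertices of any clique must share a bag in every tree decomposition; so some bag has ≥ 4 vertices and tw(G) ≥ 3. The upper and lower bounds meet at 3, so that is the treewidth.

3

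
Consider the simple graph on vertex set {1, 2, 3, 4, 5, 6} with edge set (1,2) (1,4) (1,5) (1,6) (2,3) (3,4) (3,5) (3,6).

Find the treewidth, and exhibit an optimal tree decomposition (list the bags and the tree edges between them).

Treewidth 2.
Bags: B1 = {1, 2, 3}  B2 = {1, 3, 6}  B3 = {1, 3, 4}  B4 = {1, 3, 5}
Tree: B1–B2, B2–B3, B3–B4

The largest bag has 3 vertices, giving width 2; this decomposition certifies tw(G) ≤ 2. Since 2–3–6–1–2 is a cycle in G, G is not acyclic. Forests are exactly the graphs of treewidth ≤ 1, so tw(G) ≥ 2. Combining the bounds, tw(G) = 2.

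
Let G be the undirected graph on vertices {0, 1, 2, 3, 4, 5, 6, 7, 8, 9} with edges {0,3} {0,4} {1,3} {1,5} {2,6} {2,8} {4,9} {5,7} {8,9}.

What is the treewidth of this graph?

1

A width-1 tree decomposition is:
Bags: B1 = {2, 6}  B2 = {2, 8}  B3 = {8, 9}  B4 = {4, 9}  B5 = {0, 4}  B6 = {0, 3}  B7 = {1, 3}  B8 = {1, 5}  B9 = {5, 7}
Tree: B1–B2, B2–B3, B3–B4, B4–B5, B5–B6, B6–B7, B7–B8, B8–B9
The largest bag has 2 vertices, giving width 1; this decomposition certifies tw(G) ≤ 1. Since G has at least one edge (e.g. 6–2), it is not an edgeless graph, so tw(G) ≥ 1. The upper and lower bounds meet at 1, so that is the treewidth.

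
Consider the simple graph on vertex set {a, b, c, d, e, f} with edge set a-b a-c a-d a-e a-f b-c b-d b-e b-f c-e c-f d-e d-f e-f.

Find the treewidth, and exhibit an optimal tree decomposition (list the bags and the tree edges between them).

Every bag has size at most 5, so the width is 5 − 1 = 4 and tw(G) ≤ 4. For the lower bound, the 5 vertices {a, b, d, e, f} are pairwise adjacent, and any tree decomposition puts a clique entirely inside one bag — forcing width ≥ 4. Therefore the treewidth is 4.

Treewidth 4.
One such decomposition:
Bags: B1 = {a, b, d, e, f}  B2 = {a, b, c, e, f}
Tree: B1–B2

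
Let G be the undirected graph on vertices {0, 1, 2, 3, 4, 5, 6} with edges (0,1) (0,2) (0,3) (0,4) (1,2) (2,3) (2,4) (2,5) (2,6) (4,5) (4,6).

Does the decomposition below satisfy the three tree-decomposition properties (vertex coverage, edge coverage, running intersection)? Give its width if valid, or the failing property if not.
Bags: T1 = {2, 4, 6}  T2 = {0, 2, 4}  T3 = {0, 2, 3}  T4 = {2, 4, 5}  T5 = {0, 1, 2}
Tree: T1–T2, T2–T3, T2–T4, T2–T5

Every vertex of G appears in some bag (union = {0, 1, 2, 3, 4, 5, 6}); every edge is covered by a bag; and for each vertex v the set of bags containing v is connected in the bag tree. The decomposition is therefore valid. The largest bag has 3 vertices, so the width is 2.

Yes; width 2.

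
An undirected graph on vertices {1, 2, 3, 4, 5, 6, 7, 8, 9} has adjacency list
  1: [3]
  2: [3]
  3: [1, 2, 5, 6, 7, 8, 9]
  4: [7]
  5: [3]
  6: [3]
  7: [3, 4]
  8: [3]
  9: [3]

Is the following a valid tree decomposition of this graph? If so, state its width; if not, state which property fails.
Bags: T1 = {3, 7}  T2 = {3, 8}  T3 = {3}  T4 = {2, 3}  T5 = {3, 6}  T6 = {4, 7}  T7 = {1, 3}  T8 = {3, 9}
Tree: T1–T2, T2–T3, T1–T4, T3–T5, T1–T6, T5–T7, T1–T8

No — vertex 5 appears in no bag.

A tree decomposition must satisfy three properties: every vertex lies in some bag; for every edge, both endpoints lie together in some bag; and for every vertex, the bags containing it form a connected subtree. Here vertex 5 appears in no bag, so the decomposition is invalid.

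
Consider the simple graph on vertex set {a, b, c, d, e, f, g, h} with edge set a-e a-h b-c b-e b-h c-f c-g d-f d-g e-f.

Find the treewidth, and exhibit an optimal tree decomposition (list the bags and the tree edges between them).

Each bag holds 3 vertices, so the decomposition has width 2, which upper-bounds the treewidth. Since a–h–b–e–a is a cycle in G, G is not acyclic. Forests are exactly the graphs of treewidth ≤ 1, so tw(G) ≥ 2. Hence tw(G) = 2 exactly.

Treewidth 2.
One such decomposition:
Bags: B1 = {a, e, h}  B2 = {b, e, h}  B3 = {b, e, f}  B4 = {b, c, f}  B5 = {c, d, f}  B6 = {c, d, g}
Tree: B1–B2, B2–B3, B3–B4, B4–B5, B5–B6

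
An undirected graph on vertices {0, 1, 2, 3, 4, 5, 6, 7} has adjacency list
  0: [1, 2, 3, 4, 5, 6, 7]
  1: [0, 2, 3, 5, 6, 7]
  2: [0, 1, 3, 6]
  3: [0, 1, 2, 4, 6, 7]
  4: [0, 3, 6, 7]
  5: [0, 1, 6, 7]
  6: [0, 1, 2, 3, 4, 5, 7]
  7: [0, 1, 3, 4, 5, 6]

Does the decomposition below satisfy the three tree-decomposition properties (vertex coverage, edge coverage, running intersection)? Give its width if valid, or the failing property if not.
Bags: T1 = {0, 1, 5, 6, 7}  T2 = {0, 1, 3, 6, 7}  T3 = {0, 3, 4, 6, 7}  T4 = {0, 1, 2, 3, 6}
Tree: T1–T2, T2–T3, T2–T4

Checking the three conditions: (i) the bags cover all of {0, 1, 2, 3, 4, 5, 6, 7}; (ii) for each edge, some bag contains both endpoints; (iii) the bags containing any fixed vertex form a subtree. All hold, so the decomposition is valid with width 5 − 1 = 4.

Yes; width 4.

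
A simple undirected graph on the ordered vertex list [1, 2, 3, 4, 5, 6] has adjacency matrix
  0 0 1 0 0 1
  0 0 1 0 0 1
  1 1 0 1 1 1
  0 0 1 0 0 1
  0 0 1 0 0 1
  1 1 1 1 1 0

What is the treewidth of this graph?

2

A width-2 tree decomposition is:
Bags: B1 = {2, 3, 6}  B2 = {1, 3, 6}  B3 = {3, 5, 6}  B4 = {3, 4, 6}
Tree: B1–B2, B2–B3, B2–B4
Every bag has size at most 3, so the width is 3 − 1 = 2 and tw(G) ≤ 2. For the lower bound, the 3 vertices {1, 3, 6} are pairwise adjacent, and any tree decomposition puts a clique entirely inside one bag — forcing width ≥ 2. The upper and lower bounds meet at 2, so that is the treewidth.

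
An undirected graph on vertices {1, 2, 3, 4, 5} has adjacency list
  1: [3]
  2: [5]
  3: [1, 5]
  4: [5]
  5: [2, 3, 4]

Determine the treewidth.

A width-1 tree decomposition is:
Bags: B1 = {3, 5}  B2 = {4, 5}  B3 = {2, 5}  B4 = {1, 3}
Tree: B1–B2, B1–B3, B1–B4
Each bag holds 2 vertices, so the decomposition has width 1, which upper-bounds the treewidth. G has an edge, so its treewidth is at least 1. Combining the bounds, tw(G) = 1.

1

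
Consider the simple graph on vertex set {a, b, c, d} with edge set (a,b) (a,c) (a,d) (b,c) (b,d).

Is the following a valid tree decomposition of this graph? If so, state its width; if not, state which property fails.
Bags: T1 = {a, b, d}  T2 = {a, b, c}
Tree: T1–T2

Vertex coverage: the bags together contain {a, b, c, d}, the full vertex set. Edge coverage: each edge of G has both endpoints in at least one bag. Running intersection: for every vertex, the bags containing it form a connected subtree. All three properties hold, so this is a valid tree decomposition of width max|bag| − 1 = 2, and hence tw(G) ≤ 2.

Yes; width 2.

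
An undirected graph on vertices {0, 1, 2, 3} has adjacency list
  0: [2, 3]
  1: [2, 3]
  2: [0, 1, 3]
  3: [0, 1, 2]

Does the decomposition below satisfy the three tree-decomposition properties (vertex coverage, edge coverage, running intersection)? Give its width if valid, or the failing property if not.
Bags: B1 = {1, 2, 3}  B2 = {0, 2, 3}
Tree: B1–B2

Yes; width 2.

Checking the three conditions: (i) the bags cover all of {0, 1, 2, 3}; (ii) for each edge, some bag contains both endpoints; (iii) the bags containing any fixed vertex form a subtree. All hold, so the decomposition is valid with width 3 − 1 = 2.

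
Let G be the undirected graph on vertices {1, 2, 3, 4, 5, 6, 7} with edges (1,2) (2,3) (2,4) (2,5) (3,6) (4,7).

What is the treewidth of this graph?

A width-1 tree decomposition is:
Bags: B1 = {2, 4}  B2 = {2, 3}  B3 = {1, 2}  B4 = {3, 6}  B5 = {4, 7}  B6 = {2, 5}
Tree: B1–B2, B2–B3, B2–B4, B1–B5, B1–B6
Each bag holds 2 vertices, so the decomposition has width 1, which upper-bounds the treewidth. Since G has at least one edge (e.g. 2–4), it is not an edgeless graph, so tw(G) ≥ 1. Combining the bounds, tw(G) = 1.

1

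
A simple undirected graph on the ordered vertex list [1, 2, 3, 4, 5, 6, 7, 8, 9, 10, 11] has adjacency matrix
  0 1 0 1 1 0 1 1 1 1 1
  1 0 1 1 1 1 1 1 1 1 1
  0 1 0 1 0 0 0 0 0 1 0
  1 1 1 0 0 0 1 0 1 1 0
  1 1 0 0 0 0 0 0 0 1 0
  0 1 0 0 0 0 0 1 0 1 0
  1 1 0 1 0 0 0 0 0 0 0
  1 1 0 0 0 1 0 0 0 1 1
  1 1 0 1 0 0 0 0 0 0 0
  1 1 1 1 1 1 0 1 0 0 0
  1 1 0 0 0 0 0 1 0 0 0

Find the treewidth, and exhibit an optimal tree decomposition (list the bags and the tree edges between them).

Each bag holds 4 vertices, so the decomposition has width 3, which upper-bounds the treewidth. Conversely, {1, 2, 8, 10} is a clique of size 4, and the vertices of any clique must share a bag in every tree decomposition; so some bag has ≥ 4 vertices and tw(G) ≥ 3. The upper and lower bounds meet at 3, so that is the treewidth.

Treewidth 3.
One such decomposition:
Bags: B1 = {1, 2, 4, 10}  B2 = {1, 2, 8, 10}  B3 = {1, 2, 4, 7}  B4 = {2, 6, 8, 10}  B5 = {1, 2, 4, 9}  B6 = {1, 2, 5, 10}  B7 = {1, 2, 8, 11}  B8 = {2, 3, 4, 10}
Tree: B1–B2, B1–B3, B2–B4, B3–B5, B1–B6, B2–B7, B1–B8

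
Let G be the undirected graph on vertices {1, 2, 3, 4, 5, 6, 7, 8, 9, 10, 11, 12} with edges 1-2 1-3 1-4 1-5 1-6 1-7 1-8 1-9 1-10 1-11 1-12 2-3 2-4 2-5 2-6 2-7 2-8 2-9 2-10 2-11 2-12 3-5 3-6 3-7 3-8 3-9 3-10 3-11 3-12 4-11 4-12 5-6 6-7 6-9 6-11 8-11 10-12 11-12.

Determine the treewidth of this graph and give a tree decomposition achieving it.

Treewidth 4.
One such decomposition:
Bags: B1 = {1, 2, 3, 8, 11}  B2 = {1, 2, 3, 11, 12}  B3 = {1, 2, 3, 6, 11}  B4 = {1, 2, 3, 5, 6}  B5 = {1, 2, 4, 11, 12}  B6 = {1, 2, 3, 6, 9}  B7 = {1, 2, 3, 6, 7}  B8 = {1, 2, 3, 10, 12}
Tree: B1–B2, B1–B3, B3–B4, B2–B5, B4–B6, B4–B7, B2–B8

The largest bag has 5 vertices, giving width 4; this decomposition certifies tw(G) ≤ 4. For the lower bound, the 5 vertices {1, 2, 3, 8, 11} are pairwise adjacent, and any tree decomposition puts a clique entirely inside one bag — forcing width ≥ 4. The upper and lower bounds meet at 4, so that is the treewidth.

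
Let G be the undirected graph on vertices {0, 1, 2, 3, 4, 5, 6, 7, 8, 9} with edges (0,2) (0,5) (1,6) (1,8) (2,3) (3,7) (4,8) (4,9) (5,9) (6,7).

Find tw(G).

A width-2 tree decomposition is:
Bags: B1 = {0, 2, 3}  B2 = {0, 3, 5}  B3 = {3, 5, 9}  B4 = {3, 4, 9}  B5 = {3, 4, 8}  B6 = {1, 3, 8}  B7 = {1, 3, 6}  B8 = {3, 6, 7}
Tree: B1–B2, B2–B3, B3–B4, B4–B5, B5–B6, B6–B7, B7–B8
Each bag holds 3 vertices, so the decomposition has width 2, which upper-bounds the treewidth. Since 3–2–0–5–9–4–8–1–6–7–3 is a cycle in G, G is not acyclic. Forests are exactly the graphs of treewidth ≤ 1, so tw(G) ≥ 2. Hence tw(G) = 2 exactly.

2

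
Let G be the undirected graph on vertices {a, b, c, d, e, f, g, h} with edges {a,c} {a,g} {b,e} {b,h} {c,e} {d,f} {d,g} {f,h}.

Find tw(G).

A width-2 tree decomposition is:
Bags: B1 = {a, c, g}  B2 = {c, e, g}  B3 = {b, e, g}  B4 = {b, g, h}  B5 = {f, g, h}  B6 = {d, f, g}
Tree: B1–B2, B2–B3, B3–B4, B4–B5, B5–B6
The largest bag has 3 vertices, giving width 2; this decomposition certifies tw(G) ≤ 2. The edges g–a–c–e–b–h–f–d–g form a cycle, so G is not a tree and its treewidth is at least 2. The upper and lower bounds meet at 2, so that is the treewidth.

2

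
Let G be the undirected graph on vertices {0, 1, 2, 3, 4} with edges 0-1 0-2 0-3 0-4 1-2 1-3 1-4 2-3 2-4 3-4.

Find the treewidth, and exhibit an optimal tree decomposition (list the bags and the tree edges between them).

Treewidth 4.
One such decomposition:
Bags: B1 = {0, 1, 2, 3, 4}
Tree: (single bag)

A single bag containing all 5 vertices is trivially a valid decomposition of width 4. On the other hand G contains the 5-clique {0, 1, 2, 3, 4}. A clique must lie in a single bag of any decomposition, so no decomposition can have width below 4. Hence tw(G) = 4 exactly.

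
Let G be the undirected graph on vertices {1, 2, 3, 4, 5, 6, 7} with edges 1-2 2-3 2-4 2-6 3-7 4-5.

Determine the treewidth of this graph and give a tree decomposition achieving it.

Every bag has size at most 2, so the width is 2 − 1 = 1 and tw(G) ≤ 1. Any graph with an edge has treewidth ≥ 1, and G has the edge 2–4. Therefore the treewidth is 1.

Treewidth 1.
One optimal decomposition is:
Bags: B1 = {2, 4}  B2 = {2, 6}  B3 = {4, 5}  B4 = {2, 3}  B5 = {1, 2}  B6 = {3, 7}
Tree: B1–B2, B1–B3, B2–B4, B1–B5, B4–B6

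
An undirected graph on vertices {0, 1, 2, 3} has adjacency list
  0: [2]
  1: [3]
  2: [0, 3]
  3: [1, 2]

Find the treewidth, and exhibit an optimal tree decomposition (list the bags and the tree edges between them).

Every bag has size at most 2, so the width is 2 − 1 = 1 and tw(G) ≤ 1. Any graph with an edge has treewidth ≥ 1, and G has the edge 3–2. The upper and lower bounds meet at 1, so that is the treewidth.

Treewidth 1.
One such decomposition:
Bags: B1 = {2, 3}  B2 = {1, 3}  B3 = {0, 2}
Tree: B1–B2, B1–B3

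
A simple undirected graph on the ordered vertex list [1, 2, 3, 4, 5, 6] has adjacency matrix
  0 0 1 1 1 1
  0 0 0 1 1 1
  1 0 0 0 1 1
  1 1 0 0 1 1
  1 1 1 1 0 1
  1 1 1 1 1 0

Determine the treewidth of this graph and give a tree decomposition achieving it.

Each bag holds 4 vertices, so the decomposition has width 3, which upper-bounds the treewidth. On the other hand G contains the 4-clique {1, 3, 5, 6}. A clique must lie in a single bag of any decomposition, so no decomposition can have width below 3. Therefore the treewidth is 3.

Treewidth 3.
Bags: B1 = {1, 4, 5, 6}  B2 = {2, 4, 5, 6}  B3 = {1, 3, 5, 6}
Tree: B1–B2, B1–B3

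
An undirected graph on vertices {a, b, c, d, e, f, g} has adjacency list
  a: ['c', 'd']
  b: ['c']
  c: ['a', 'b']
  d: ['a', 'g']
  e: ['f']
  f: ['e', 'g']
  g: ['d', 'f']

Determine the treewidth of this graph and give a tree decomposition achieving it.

Treewidth 1.
One such decomposition:
Bags: B1 = {b, c}  B2 = {a, c}  B3 = {a, d}  B4 = {d, g}  B5 = {f, g}  B6 = {e, f}
Tree: B1–B2, B2–B3, B3–B4, B4–B5, B5–B6

Every bag has size at most 2, so the width is 2 − 1 = 1 and tw(G) ≤ 1. Since G has at least one edge (e.g. b–c), it is not an edgeless graph, so tw(G) ≥ 1. The upper and lower bounds meet at 1, so that is the treewidth.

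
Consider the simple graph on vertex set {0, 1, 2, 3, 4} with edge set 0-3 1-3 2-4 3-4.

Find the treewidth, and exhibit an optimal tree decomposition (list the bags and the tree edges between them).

Treewidth 1.
Bags: B1 = {3, 4}  B2 = {2, 4}  B3 = {0, 3}  B4 = {1, 3}
Tree: B1–B2, B1–B3, B1–B4

Every bag has size at most 2, so the width is 2 − 1 = 1 and tw(G) ≤ 1. Since G has at least one edge (e.g. 4–3), it is not an edgeless graph, so tw(G) ≥ 1. Hence tw(G) = 1 exactly.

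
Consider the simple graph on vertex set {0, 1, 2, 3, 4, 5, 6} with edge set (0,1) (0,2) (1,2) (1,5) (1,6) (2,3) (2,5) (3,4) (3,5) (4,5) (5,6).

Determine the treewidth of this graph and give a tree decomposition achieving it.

Each bag holds 3 vertices, so the decomposition has width 2, which upper-bounds the treewidth. Conversely, {0, 1, 2} is a clique of size 3, and the vertices of any clique must share a bag in every tree decomposition; so some bag has ≥ 3 vertices and tw(G) ≥ 2. Combining the bounds, tw(G) = 2.

Treewidth 2.
One optimal decomposition is:
Bags: B1 = {1, 2, 5}  B2 = {2, 3, 5}  B3 = {3, 4, 5}  B4 = {1, 5, 6}  B5 = {0, 1, 2}
Tree: B1–B2, B2–B3, B1–B4, B1–B5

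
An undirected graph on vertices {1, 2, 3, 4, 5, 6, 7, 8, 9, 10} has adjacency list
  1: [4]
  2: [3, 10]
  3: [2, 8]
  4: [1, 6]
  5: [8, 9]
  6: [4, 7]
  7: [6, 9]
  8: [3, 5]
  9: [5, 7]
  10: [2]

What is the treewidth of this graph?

1

A width-1 tree decomposition is:
Bags: B1 = {2, 10}  B2 = {2, 3}  B3 = {3, 8}  B4 = {5, 8}  B5 = {5, 9}  B6 = {7, 9}  B7 = {6, 7}  B8 = {4, 6}  B9 = {1, 4}
Tree: B1–B2, B2–B3, B3–B4, B4–B5, B5–B6, B6–B7, B7–B8, B8–B9
Each bag holds 2 vertices, so the decomposition has width 1, which upper-bounds the treewidth. G has an edge, so its treewidth is at least 1. Hence tw(G) = 1 exactly.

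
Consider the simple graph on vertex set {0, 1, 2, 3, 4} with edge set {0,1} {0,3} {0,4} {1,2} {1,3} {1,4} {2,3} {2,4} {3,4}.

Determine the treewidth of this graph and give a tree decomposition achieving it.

Every bag has size at most 4, so the width is 4 − 1 = 3 and tw(G) ≤ 3. On the other hand G contains the 4-clique {0, 1, 3, 4}. A clique must lie in a single bag of any decomposition, so no decomposition can have width below 3. Therefore the treewidth is 3.

Treewidth 3.
Bags: B1 = {1, 2, 3, 4}  B2 = {0, 1, 3, 4}
Tree: B1–B2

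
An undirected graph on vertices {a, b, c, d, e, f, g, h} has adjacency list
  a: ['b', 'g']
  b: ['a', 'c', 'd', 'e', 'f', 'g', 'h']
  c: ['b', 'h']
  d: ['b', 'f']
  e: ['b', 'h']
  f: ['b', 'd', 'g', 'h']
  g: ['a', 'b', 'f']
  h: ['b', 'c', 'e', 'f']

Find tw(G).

2

A width-2 tree decomposition is:
Bags: B1 = {b, f, g}  B2 = {b, f, h}  B3 = {b, c, h}  B4 = {b, d, f}  B5 = {a, b, g}  B6 = {b, e, h}
Tree: B1–B2, B2–B3, B2–B4, B1–B5, B2–B6
Each bag holds 3 vertices, so the decomposition has width 2, which upper-bounds the treewidth. For the lower bound, the 3 vertices {a, b, g} are pairwise adjacent, and any tree decomposition puts a clique entirely inside one bag — forcing width ≥ 2. Hence tw(G) = 2 exactly.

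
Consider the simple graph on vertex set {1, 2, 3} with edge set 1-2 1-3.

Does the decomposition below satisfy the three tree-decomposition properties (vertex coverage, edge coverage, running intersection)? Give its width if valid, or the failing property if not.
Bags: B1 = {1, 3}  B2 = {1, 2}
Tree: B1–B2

Yes; width 1.

Vertex coverage: the bags together contain {1, 2, 3}, the full vertex set. Edge coverage: each edge of G has both endpoints in at least one bag. Running intersection: for every vertex, the bags containing it form a connected subtree. All three properties hold, so this is a valid tree decomposition of width max|bag| − 1 = 1, and hence tw(G) ≤ 1.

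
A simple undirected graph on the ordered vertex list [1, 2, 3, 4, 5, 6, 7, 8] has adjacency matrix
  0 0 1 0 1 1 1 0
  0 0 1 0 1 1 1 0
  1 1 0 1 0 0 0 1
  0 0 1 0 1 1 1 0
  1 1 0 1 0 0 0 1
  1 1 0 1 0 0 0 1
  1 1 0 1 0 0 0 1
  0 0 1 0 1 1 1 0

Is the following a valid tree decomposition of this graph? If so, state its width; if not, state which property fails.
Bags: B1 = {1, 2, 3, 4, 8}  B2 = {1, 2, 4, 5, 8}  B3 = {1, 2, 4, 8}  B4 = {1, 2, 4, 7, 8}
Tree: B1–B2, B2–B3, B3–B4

No — vertex 6 appears in no bag.

A tree decomposition must satisfy three properties: every vertex lies in some bag; for every edge, both endpoints lie together in some bag; and for every vertex, the bags containing it form a connected subtree. Here vertex 6 appears in no bag, so the decomposition is invalid.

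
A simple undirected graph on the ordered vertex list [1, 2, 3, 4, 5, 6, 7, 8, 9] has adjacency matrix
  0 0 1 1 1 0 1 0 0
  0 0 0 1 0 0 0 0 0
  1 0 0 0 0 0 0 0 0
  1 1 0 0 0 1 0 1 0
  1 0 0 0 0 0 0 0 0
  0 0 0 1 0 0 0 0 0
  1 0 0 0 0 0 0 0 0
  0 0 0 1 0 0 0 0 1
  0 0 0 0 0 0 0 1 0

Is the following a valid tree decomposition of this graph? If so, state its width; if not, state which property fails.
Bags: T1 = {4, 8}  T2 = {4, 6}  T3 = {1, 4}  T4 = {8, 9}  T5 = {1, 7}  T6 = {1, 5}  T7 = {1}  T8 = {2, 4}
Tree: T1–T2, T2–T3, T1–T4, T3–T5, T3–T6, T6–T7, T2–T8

No — vertex 3 appears in no bag.

A tree decomposition must satisfy three properties: every vertex lies in some bag; for every edge, both endpoints lie together in some bag; and for every vertex, the bags containing it form a connected subtree. Here vertex 3 appears in no bag, so the decomposition is invalid.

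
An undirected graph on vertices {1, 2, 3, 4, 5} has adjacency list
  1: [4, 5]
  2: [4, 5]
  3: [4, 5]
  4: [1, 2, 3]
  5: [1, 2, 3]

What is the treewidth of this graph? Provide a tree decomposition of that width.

Every bag has size at most 3, so the width is 3 − 1 = 2 and tw(G) ≤ 2. Since 5–3–4–2–5 is a cycle in G, G is not acyclic. Forests are exactly the graphs of treewidth ≤ 1, so tw(G) ≥ 2. Hence tw(G) = 2 exactly.

Treewidth 2.
Bags: B1 = {3, 4, 5}  B2 = {2, 4, 5}  B3 = {1, 4, 5}
Tree: B1–B2, B2–B3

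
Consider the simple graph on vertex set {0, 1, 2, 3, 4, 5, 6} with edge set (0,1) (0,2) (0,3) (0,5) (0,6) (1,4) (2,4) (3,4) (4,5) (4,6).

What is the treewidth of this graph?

A width-2 tree decomposition is:
Bags: B1 = {0, 4, 5}  B2 = {0, 3, 4}  B3 = {0, 4, 6}  B4 = {0, 1, 4}  B5 = {0, 2, 4}
Tree: B1–B2, B2–B3, B3–B4, B4–B5
Every bag has size at most 3, so the width is 3 − 1 = 2 and tw(G) ≤ 2. The edges 0–5–4–3–0 form a cycle, so G is not a tree and its treewidth is at least 2. Hence tw(G) = 2 exactly.

2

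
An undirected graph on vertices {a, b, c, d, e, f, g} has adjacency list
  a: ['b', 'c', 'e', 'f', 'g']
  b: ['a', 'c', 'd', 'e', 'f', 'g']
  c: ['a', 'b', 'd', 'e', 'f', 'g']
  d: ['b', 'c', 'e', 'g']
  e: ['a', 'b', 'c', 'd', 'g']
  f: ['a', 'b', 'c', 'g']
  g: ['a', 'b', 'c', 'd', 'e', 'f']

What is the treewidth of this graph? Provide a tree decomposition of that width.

Each bag holds 5 vertices, so the decomposition has width 4, which upper-bounds the treewidth. On the other hand G contains the 5-clique {b, c, d, e, g}. A clique must lie in a single bag of any decomposition, so no decomposition can have width below 4. Therefore the treewidth is 4.

Treewidth 4.
One such decomposition:
Bags: B1 = {a, b, c, e, g}  B2 = {a, b, c, f, g}  B3 = {b, c, d, e, g}
Tree: B1–B2, B1–B3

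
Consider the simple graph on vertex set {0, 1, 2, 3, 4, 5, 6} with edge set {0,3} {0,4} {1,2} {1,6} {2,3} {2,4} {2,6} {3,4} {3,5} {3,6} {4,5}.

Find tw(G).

2

A width-2 tree decomposition is:
Bags: B1 = {3, 4, 5}  B2 = {0, 3, 4}  B3 = {2, 3, 4}  B4 = {2, 3, 6}  B5 = {1, 2, 6}
Tree: B1–B2, B1–B3, B3–B4, B4–B5
The largest bag has 3 vertices, giving width 2; this decomposition certifies tw(G) ≤ 2. Conversely, {1, 2, 6} is a clique of size 3, and the vertices of any clique must share a bag in every tree decomposition; so some bag has ≥ 3 vertices and tw(G) ≥ 2. Combining the bounds, tw(G) = 2.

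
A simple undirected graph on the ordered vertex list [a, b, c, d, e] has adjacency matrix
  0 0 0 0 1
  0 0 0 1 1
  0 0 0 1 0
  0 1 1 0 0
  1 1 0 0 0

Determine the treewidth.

A width-1 tree decomposition is:
Bags: B1 = {a, e}  B2 = {b, e}  B3 = {b, d}  B4 = {c, d}
Tree: B1–B2, B2–B3, B3–B4
Each bag holds 2 vertices, so the decomposition has width 1, which upper-bounds the treewidth. Since G has at least one edge (e.g. a–e), it is not an edgeless graph, so tw(G) ≥ 1. Combining the bounds, tw(G) = 1.

1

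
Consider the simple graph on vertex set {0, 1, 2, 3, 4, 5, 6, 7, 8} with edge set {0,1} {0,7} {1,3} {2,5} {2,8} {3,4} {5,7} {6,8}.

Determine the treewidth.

1

A width-1 tree decomposition is:
Bags: B1 = {3, 4}  B2 = {1, 3}  B3 = {0, 1}  B4 = {0, 7}  B5 = {5, 7}  B6 = {2, 5}  B7 = {2, 8}  B8 = {6, 8}
Tree: B1–B2, B2–B3, B3–B4, B4–B5, B5–B6, B6–B7, B7–B8
The largest bag has 2 vertices, giving width 1; this decomposition certifies tw(G) ≤ 1. G has an edge, so its treewidth is at least 1. Combining the bounds, tw(G) = 1.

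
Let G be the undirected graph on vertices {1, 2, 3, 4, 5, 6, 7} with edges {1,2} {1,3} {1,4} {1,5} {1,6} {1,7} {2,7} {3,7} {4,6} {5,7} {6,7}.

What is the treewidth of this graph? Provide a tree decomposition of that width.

Each bag holds 3 vertices, so the decomposition has width 2, which upper-bounds the treewidth. For the lower bound, the 3 vertices {1, 4, 6} are pairwise adjacent, and any tree decomposition puts a clique entirely inside one bag — forcing width ≥ 2. Combining the bounds, tw(G) = 2.

Treewidth 2.
One optimal decomposition is:
Bags: B1 = {1, 2, 7}  B2 = {1, 6, 7}  B3 = {1, 4, 6}  B4 = {1, 3, 7}  B5 = {1, 5, 7}
Tree: B1–B2, B2–B3, B1–B4, B1–B5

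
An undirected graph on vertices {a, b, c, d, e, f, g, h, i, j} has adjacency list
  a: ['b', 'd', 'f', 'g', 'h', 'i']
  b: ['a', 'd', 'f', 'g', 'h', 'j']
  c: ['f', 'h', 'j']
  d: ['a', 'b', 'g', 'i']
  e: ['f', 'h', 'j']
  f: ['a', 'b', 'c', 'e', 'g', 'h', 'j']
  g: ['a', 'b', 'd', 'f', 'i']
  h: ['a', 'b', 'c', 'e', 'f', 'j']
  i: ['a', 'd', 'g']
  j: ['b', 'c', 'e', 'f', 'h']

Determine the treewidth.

A width-3 tree decomposition is:
Bags: B1 = {a, b, f, h}  B2 = {b, f, h, j}  B3 = {c, f, h, j}  B4 = {a, b, f, g}  B5 = {e, f, h, j}  B6 = {a, b, d, g}  B7 = {a, d, g, i}
Tree: B1–B2, B2–B3, B1–B4, B2–B5, B4–B6, B6–B7
Every bag has size at most 4, so the width is 4 − 1 = 3 and tw(G) ≤ 3. Conversely, {a, b, d, g} is a clique of size 4, and the vertices of any clique must share a bag in every tree decomposition; so some bag has ≥ 4 vertices and tw(G) ≥ 3. Therefore the treewidth is 3.

3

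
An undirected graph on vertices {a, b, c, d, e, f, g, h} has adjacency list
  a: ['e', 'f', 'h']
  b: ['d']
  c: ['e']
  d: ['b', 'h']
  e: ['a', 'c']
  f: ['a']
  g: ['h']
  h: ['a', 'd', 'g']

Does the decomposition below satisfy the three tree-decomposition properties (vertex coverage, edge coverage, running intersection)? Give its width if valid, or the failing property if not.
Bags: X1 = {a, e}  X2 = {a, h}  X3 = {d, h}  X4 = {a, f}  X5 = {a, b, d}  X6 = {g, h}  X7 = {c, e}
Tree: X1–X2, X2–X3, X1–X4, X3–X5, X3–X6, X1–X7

No — bags containing vertex a are not connected in the tree.

A tree decomposition must satisfy three properties: every vertex lies in some bag; for every edge, both endpoints lie together in some bag; and for every vertex, the bags containing it form a connected subtree. Here bags containing vertex a are not connected in the tree, so the decomposition is invalid.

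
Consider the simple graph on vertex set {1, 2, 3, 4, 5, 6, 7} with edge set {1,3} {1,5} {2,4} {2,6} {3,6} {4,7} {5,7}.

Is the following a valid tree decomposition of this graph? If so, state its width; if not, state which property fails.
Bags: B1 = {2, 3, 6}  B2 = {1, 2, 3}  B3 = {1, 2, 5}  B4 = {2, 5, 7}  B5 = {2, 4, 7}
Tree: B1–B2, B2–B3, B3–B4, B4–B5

Vertex coverage: the bags together contain {1, 2, 3, 4, 5, 6, 7}, the full vertex set. Edge coverage: each edge of G has both endpoints in at least one bag. Running intersection: for every vertex, the bags containing it form a connected subtree. All three properties hold, so this is a valid tree decomposition of width max|bag| − 1 = 2, and hence tw(G) ≤ 2.

Yes; width 2.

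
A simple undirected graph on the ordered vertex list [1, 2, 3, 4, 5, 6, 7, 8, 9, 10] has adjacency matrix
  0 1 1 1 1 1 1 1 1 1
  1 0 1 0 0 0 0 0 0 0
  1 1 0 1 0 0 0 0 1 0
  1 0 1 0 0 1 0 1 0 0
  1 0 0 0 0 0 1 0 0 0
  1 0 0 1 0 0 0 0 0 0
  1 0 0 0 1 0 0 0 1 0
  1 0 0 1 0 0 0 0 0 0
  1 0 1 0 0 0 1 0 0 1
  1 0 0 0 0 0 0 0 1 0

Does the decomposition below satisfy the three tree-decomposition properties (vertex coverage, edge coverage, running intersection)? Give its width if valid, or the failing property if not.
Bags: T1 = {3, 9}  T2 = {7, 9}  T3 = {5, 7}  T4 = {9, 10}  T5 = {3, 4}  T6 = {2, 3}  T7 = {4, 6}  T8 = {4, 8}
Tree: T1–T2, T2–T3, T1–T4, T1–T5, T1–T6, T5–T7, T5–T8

No — vertex 1 appears in no bag.

A tree decomposition must satisfy three properties: every vertex lies in some bag; for every edge, both endpoints lie together in some bag; and for every vertex, the bags containing it form a connected subtree. Here vertex 1 appears in no bag, so the decomposition is invalid.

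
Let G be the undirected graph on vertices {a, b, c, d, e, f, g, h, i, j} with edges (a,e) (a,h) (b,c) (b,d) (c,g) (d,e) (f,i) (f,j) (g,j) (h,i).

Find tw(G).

2

A width-2 tree decomposition is:
Bags: B1 = {a, h, i}  B2 = {a, e, i}  B3 = {d, e, i}  B4 = {b, d, i}  B5 = {b, c, i}  B6 = {c, g, i}  B7 = {g, i, j}  B8 = {f, i, j}
Tree: B1–B2, B2–B3, B3–B4, B4–B5, B5–B6, B6–B7, B7–B8
The largest bag has 3 vertices, giving width 2; this decomposition certifies tw(G) ≤ 2. The edges i–h–a–e–d–b–c–g–j–f–i form a cycle, so G is not a tree and its treewidth is at least 2. Combining the bounds, tw(G) = 2.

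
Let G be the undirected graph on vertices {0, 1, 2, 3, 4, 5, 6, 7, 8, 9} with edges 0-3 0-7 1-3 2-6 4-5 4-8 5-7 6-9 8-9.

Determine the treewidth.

A width-1 tree decomposition is:
Bags: B1 = {1, 3}  B2 = {0, 3}  B3 = {0, 7}  B4 = {5, 7}  B5 = {4, 5}  B6 = {4, 8}  B7 = {8, 9}  B8 = {6, 9}  B9 = {2, 6}
Tree: B1–B2, B2–B3, B3–B4, B4–B5, B5–B6, B6–B7, B7–B8, B8–B9
Each bag holds 2 vertices, so the decomposition has width 1, which upper-bounds the treewidth. Since G has at least one edge (e.g. 1–3), it is not an edgeless graph, so tw(G) ≥ 1. Hence tw(G) = 1 exactly.

1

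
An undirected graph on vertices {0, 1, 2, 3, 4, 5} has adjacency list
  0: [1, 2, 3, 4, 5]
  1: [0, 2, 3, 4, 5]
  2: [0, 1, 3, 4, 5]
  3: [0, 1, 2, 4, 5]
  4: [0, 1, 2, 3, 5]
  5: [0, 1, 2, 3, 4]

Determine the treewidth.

A width-5 tree decomposition is:
Bags: B1 = {0, 1, 2, 3, 4, 5}
Tree: (single bag)
With just one bag of size 6, the width is 6 − 1 = 5, so tw(G) ≤ 5. For the lower bound, the 6 vertices {0, 1, 2, 3, 4, 5} are pairwise adjacent, and any tree decomposition puts a clique entirely inside one bag — forcing width ≥ 5. The upper and lower bounds meet at 5, so that is the treewidth.

5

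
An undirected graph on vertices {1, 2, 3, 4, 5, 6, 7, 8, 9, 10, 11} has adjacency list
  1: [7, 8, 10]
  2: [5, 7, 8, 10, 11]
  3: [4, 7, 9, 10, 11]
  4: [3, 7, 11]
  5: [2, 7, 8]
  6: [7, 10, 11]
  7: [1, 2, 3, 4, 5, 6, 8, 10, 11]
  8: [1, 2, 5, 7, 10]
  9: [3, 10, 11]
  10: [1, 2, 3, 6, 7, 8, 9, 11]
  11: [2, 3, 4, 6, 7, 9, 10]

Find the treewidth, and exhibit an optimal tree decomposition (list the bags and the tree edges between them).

Treewidth 3.
One optimal decomposition is:
Bags: B1 = {2, 7, 8, 10}  B2 = {2, 7, 10, 11}  B3 = {3, 7, 10, 11}  B4 = {2, 5, 7, 8}  B5 = {3, 9, 10, 11}  B6 = {3, 4, 7, 11}  B7 = {1, 7, 8, 10}  B8 = {6, 7, 10, 11}
Tree: B1–B2, B2–B3, B1–B4, B3–B5, B3–B6, B1–B7, B2–B8

Every bag has size at most 4, so the width is 4 − 1 = 3 and tw(G) ≤ 3. On the other hand G contains the 4-clique {3, 9, 10, 11}. A clique must lie in a single bag of any decomposition, so no decomposition can have width below 3. Hence tw(G) = 3 exactly.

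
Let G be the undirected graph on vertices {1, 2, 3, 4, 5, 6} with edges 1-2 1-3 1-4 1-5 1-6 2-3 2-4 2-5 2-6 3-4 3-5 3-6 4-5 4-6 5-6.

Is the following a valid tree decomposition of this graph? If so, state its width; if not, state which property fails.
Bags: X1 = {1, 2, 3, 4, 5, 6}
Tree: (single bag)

Checking the three conditions: (i) the bags cover all of {1, 2, 3, 4, 5, 6}; (ii) for each edge, some bag contains both endpoints; (iii) the bags containing any fixed vertex form a subtree. All hold, so the decomposition is valid with width 6 − 1 = 5.

Yes; width 5.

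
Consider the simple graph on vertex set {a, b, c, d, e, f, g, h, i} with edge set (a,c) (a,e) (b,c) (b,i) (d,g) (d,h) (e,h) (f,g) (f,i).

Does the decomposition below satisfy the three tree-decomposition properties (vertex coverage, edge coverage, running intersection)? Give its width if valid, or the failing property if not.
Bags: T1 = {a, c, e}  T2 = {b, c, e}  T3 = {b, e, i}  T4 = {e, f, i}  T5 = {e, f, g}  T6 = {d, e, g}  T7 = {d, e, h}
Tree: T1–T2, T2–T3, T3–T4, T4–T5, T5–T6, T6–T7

Checking the three conditions: (i) the bags cover all of {a, b, c, d, e, f, g, h, i}; (ii) for each edge, some bag contains both endpoints; (iii) the bags containing any fixed vertex form a subtree. All hold, so the decomposition is valid with width 3 − 1 = 2.

Yes; width 2.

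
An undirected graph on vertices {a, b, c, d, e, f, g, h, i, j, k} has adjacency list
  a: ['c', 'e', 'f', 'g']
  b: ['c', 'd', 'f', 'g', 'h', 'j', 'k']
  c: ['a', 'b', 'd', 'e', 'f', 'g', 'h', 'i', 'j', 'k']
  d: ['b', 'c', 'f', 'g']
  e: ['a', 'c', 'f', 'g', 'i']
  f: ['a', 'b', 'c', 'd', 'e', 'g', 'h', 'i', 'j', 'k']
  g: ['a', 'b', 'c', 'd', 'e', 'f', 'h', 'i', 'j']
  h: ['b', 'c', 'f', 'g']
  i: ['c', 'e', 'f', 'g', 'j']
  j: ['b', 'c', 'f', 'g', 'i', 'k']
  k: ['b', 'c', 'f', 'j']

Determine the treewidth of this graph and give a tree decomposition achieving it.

Every bag has size at most 5, so the width is 5 − 1 = 4 and tw(G) ≤ 4. On the other hand G contains the 5-clique {a, c, e, f, g}. A clique must lie in a single bag of any decomposition, so no decomposition can have width below 4. Combining the bounds, tw(G) = 4.

Treewidth 4.
One optimal decomposition is:
Bags: B1 = {c, f, g, i, j}  B2 = {c, e, f, g, i}  B3 = {b, c, f, g, j}  B4 = {a, c, e, f, g}  B5 = {b, c, f, g, h}  B6 = {b, c, f, j, k}  B7 = {b, c, d, f, g}
Tree: B1–B2, B1–B3, B2–B4, B3–B5, B3–B6, B3–B7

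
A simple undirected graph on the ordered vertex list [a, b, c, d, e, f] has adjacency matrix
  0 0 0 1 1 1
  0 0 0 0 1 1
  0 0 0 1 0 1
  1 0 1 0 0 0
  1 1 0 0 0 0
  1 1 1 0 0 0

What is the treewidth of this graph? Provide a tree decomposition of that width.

Treewidth 2.
One such decomposition:
Bags: B1 = {c, d, f}  B2 = {a, d, f}  B3 = {a, b, f}  B4 = {a, b, e}
Tree: B1–B2, B2–B3, B3–B4

The largest bag has 3 vertices, giving width 2; this decomposition certifies tw(G) ≤ 2. The edges c–d–a–f–c form a cycle, so G is not a tree and its treewidth is at least 2. Hence tw(G) = 2 exactly.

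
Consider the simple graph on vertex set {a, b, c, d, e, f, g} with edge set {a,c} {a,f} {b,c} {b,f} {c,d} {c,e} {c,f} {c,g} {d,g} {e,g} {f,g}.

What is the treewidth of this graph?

2

A width-2 tree decomposition is:
Bags: B1 = {a, c, f}  B2 = {b, c, f}  B3 = {c, f, g}  B4 = {c, e, g}  B5 = {c, d, g}
Tree: B1–B2, B2–B3, B3–B4, B4–B5
Each bag holds 3 vertices, so the decomposition has width 2, which upper-bounds the treewidth. On the other hand G contains the 3-clique {c, d, g}. A clique must lie in a single bag of any decomposition, so no decomposition can have width below 2. Combining the bounds, tw(G) = 2.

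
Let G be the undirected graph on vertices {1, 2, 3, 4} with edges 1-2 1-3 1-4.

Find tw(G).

A width-1 tree decomposition is:
Bags: B1 = {1, 4}  B2 = {1, 2}  B3 = {1, 3}
Tree: B1–B2, B1–B3
Each bag holds 2 vertices, so the decomposition has width 1, which upper-bounds the treewidth. Since G has at least one edge (e.g. 1–4), it is not an edgeless graph, so tw(G) ≥ 1. The upper and lower bounds meet at 1, so that is the treewidth.

1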